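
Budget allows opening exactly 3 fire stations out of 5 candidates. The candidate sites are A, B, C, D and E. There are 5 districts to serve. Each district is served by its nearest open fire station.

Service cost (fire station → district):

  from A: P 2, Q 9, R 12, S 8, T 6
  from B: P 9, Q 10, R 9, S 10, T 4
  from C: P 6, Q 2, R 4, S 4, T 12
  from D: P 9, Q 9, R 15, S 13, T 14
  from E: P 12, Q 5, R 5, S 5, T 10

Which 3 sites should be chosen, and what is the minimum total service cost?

Choose A, B and C; total service cost 16.

With exactly 3 open, each district uses its cheapest among the chosen.
{A, B, C}: P→A 2, Q→C 2, R→C 4, S→C 4, T→B 4. Service cost 16.
{A, C, D}: service cost 18
{A, C, E}: service cost 18
Among all 10 size-3 choices, {A, B, C} is lowest.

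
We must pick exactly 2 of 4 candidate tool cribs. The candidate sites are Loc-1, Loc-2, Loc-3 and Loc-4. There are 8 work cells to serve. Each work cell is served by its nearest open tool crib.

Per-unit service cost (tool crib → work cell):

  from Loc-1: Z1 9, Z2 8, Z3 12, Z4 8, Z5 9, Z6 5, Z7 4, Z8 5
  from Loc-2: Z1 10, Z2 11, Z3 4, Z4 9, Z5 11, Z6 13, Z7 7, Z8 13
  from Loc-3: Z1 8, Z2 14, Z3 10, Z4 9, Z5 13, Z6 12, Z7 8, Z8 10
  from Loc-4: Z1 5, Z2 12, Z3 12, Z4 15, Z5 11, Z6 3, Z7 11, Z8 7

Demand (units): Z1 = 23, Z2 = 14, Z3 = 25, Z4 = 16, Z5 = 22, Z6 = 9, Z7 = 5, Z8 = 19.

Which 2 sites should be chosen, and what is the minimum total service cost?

With exactly 2 open, each work cell uses its cheapest among the chosen.
{Loc-1, Loc-2}: Z1→Loc-1 9·23=207, Z2→Loc-1 8·14=112, Z3→Loc-2 4·25=100, Z4→Loc-1 8·16=128, Z5→Loc-1 9·22=198, Z6→Loc-1 5·9=45, Z7→Loc-1 4·5=20, Z8→Loc-1 5·19=95. Service cost 905.
{Loc-2, Loc-4}: service cost 950
{Loc-1, Loc-4}: service cost 995
Among all 6 size-2 choices, {Loc-1, Loc-2} is lowest.

Choose Loc-1 and Loc-2; total service cost 905.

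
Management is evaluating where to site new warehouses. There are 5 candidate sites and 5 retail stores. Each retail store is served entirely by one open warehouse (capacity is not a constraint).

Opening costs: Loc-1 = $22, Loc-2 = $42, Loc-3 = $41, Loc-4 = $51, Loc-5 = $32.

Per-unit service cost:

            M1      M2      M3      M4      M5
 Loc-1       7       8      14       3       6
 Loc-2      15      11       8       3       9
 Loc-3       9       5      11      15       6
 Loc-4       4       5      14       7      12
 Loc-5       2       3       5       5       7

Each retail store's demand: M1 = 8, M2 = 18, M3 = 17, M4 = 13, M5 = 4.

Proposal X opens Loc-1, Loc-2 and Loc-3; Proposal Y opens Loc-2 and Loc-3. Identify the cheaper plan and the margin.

Proposal Y is cheaper by 6.

Proposal X: {Loc-1, Loc-2, Loc-3}: M1→Loc-1 7·8=56, M2→Loc-3 5·18=90, M3→Loc-2 8·17=136, M4→Loc-1 3·13=39, M5→Loc-1 6·4=24. Service 345; fixed 105; total 450.
Proposal Y: {Loc-2, Loc-3}: M1→Loc-3 9·8=72, M2→Loc-3 5·18=90, M3→Loc-2 8·17=136, M4→Loc-2 3·13=39, M5→Loc-3 6·4=24. Service 361; fixed 83; total 444.
Difference: |450 − 444| = 6.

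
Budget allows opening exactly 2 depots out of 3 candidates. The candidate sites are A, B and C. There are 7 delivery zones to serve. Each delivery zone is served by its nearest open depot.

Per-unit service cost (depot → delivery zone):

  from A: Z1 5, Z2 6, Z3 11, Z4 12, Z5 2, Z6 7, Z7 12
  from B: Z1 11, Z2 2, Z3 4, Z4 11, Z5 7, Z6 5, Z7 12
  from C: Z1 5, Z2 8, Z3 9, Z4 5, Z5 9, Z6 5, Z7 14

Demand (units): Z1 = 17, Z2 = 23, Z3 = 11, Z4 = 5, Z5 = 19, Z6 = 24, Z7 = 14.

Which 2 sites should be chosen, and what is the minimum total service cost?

With exactly 2 open, each delivery zone uses its cheapest among the chosen.
{A, B}: Z1→A 5·17=85, Z2→B 2·23=46, Z3→B 4·11=44, Z4→B 11·5=55, Z5→A 2·19=38, Z6→B 5·24=120, Z7→A 12·14=168. Service cost 556.
{B, C}: service cost 621
{A, C}: service cost 673
Among all 3 size-2 choices, {A, B} is lowest.

Choose A and B; total service cost 556.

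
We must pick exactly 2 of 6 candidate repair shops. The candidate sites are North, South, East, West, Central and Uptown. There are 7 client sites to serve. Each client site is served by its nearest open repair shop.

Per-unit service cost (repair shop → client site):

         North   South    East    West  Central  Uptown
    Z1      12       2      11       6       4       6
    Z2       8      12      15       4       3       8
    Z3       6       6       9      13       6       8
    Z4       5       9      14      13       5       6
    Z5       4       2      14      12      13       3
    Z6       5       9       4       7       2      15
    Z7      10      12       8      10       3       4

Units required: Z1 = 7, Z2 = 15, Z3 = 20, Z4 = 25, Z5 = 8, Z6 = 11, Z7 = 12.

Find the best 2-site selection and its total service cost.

With exactly 2 open, each client site uses its cheapest among the chosen.
{South, Central}: Z1→South 2·7=14, Z2→Central 3·15=45, Z3→South 6·20=120, Z4→Central 5·25=125, Z5→South 2·8=16, Z6→Central 2·11=22, Z7→Central 3·12=36. Service cost 378.
{Central, Uptown}: service cost 400
{North, Central}: service cost 408
Among all 15 size-2 choices, {South, Central} is lowest.

Choose South and Central; total service cost 378.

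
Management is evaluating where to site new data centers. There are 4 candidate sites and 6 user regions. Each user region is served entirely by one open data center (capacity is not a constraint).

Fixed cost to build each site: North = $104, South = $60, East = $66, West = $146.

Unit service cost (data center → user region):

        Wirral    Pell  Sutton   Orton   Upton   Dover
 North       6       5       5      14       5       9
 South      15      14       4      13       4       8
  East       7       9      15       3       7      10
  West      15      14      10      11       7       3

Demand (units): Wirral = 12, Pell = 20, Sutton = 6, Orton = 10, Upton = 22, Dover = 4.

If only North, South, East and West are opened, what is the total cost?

Total cost: 702

Each user region is assigned to its cheapest site among the open ones.
{North, South, East, West}: Wirral→North 6·12=72, Pell→North 5·20=100, Sutton→South 4·6=24, Orton→East 3·10=30, Upton→South 4·22=88, Dover→West 3·4=12. Service 326; fixed 376; total 702.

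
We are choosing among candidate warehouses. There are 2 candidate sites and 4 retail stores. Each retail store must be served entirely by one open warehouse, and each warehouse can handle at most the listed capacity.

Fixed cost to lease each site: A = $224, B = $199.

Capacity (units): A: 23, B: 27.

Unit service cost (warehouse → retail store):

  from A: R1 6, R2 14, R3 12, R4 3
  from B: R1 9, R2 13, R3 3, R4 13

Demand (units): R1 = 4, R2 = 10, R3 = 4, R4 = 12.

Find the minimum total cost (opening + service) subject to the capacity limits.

Open {A, B}: R1→A 6·4=24, R2→B 13·10=130, R3→B 3·4=12, R4→A 3·12=36.
Loads: A carries 16/23, B carries 14/27. Service 202; fixed 423; total 625.
Next best feasible plan costs 637.

Minimum total cost: 625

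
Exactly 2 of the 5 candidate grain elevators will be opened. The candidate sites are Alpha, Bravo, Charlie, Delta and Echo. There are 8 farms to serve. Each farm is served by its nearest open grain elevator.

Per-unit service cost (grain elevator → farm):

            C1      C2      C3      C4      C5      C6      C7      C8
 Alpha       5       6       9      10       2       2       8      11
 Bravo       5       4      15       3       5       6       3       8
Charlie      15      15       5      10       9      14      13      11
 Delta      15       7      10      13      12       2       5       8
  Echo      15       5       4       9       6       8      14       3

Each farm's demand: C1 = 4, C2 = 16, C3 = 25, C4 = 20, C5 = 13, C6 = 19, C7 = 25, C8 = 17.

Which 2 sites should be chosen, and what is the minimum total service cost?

With exactly 2 open, each farm uses its cheapest among the chosen.
{Bravo, Echo}: C1→Bravo 5·4=20, C2→Bravo 4·16=64, C3→Echo 4·25=100, C4→Bravo 3·20=60, C5→Bravo 5·13=65, C6→Bravo 6·19=114, C7→Bravo 3·25=75, C8→Echo 3·17=51. Service cost 549.
{Alpha, Bravo}: service cost 644
{Bravo, Charlie}: service cost 659
Among all 10 size-2 choices, {Bravo, Echo} is lowest.

Choose Bravo and Echo; total service cost 549.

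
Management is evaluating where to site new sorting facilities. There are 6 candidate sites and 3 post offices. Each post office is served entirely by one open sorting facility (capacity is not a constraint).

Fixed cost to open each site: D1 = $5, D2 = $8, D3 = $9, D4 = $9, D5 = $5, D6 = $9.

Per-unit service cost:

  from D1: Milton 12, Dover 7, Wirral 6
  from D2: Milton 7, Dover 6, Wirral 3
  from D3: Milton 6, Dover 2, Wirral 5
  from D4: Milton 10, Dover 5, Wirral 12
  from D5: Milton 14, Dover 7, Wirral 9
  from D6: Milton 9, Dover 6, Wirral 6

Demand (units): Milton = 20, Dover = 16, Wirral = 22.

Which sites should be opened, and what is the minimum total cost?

For any fixed open set, each post office goes to its cheapest open site; total = fixed + service.
{D2, D3}: Milton→D3 6·20=120, Dover→D3 2·16=32, Wirral→D2 3·22=66. Service 218; fixed 17; total 235.
{D1, D2, D3}: service 218 + fixed 22 = 240
{D2, D3, D5}: service 218 + fixed 22 = 240
{D1, D2, D3, D4, D5, D6}: service 218 + fixed 45 = 263
No other subset beats 235.

Open D2 and D3; minimum total cost 235.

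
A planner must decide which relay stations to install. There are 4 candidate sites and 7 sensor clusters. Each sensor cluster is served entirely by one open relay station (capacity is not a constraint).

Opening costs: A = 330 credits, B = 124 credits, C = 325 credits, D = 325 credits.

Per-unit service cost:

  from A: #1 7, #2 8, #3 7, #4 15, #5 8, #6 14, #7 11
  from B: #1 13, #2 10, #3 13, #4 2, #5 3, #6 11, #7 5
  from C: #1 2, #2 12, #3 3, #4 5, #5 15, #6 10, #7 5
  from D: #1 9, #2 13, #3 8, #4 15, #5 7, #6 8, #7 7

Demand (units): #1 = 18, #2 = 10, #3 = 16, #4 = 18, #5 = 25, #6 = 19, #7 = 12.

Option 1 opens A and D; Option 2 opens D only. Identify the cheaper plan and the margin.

Option 2 is cheaper by 228.

Option 1: {A, D}: #1→A 7·18=126, #2→A 8·10=80, #3→A 7·16=112, #4→A 15·18=270, #5→D 7·25=175, #6→D 8·19=152, #7→D 7·12=84. Service 999; fixed 655; total 1654.
Option 2: {D}: #1→D 9·18=162, #2→D 13·10=130, #3→D 8·16=128, #4→D 15·18=270, #5→D 7·25=175, #6→D 8·19=152, #7→D 7·12=84. Service 1101; fixed 325; total 1426.
Difference: |1654 − 1426| = 228.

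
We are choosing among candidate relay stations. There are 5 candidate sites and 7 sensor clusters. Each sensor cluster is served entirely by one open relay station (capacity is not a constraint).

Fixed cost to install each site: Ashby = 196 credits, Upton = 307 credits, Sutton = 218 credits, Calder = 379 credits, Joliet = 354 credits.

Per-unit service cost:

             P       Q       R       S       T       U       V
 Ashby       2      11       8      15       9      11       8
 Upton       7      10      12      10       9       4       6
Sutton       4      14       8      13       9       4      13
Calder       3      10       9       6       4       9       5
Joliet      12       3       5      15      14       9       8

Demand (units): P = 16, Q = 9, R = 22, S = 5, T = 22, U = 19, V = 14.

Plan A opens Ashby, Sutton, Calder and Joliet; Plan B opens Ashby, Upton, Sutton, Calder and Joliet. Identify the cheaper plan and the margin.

Plan A is cheaper by 307.

Plan A: {Ashby, Sutton, Calder, Joliet}: P→Ashby 2·16=32, Q→Joliet 3·9=27, R→Joliet 5·22=110, S→Calder 6·5=30, T→Calder 4·22=88, U→Sutton 4·19=76, V→Calder 5·14=70. Service 433; fixed 1147; total 1580.
Plan B: {Ashby, Upton, Sutton, Calder, Joliet}: P→Ashby 2·16=32, Q→Joliet 3·9=27, R→Joliet 5·22=110, S→Calder 6·5=30, T→Calder 4·22=88, U→Upton 4·19=76, V→Calder 5·14=70. Service 433; fixed 1454; total 1887.
Difference: |1580 − 1887| = 307.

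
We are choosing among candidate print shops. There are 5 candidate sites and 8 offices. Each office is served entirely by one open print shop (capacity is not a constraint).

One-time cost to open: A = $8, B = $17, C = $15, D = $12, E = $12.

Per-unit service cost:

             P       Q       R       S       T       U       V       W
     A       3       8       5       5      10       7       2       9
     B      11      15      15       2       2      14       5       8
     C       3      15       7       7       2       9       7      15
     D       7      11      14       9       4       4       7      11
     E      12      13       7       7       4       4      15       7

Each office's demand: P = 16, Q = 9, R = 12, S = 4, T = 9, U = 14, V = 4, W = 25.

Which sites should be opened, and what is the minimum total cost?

For any fixed open set, each office goes to its cheapest open site; total = fixed + service.
{A, B, E}: P→A 3·16=48, Q→A 8·9=72, R→A 5·12=60, S→B 2·4=8, T→B 2·9=18, U→E 4·14=56, V→A 2·4=8, W→E 7·25=175. Service 445; fixed 37; total 482.
{A, C, E}: service 457 + fixed 35 = 492
{A, B, D, E}: P→A 3·16=48, Q→A 8·9=72, R→A 5·12=60, S→B 2·4=8, T→B 2·9=18, U→D 4·14=56, V→A 2·4=8, W→E 7·25=175. Service 445; fixed 49; total 494.
{A, B, C, D, E}: service 445 + fixed 64 = 509
No other subset beats 482.

Open A, B and E; minimum total cost 482.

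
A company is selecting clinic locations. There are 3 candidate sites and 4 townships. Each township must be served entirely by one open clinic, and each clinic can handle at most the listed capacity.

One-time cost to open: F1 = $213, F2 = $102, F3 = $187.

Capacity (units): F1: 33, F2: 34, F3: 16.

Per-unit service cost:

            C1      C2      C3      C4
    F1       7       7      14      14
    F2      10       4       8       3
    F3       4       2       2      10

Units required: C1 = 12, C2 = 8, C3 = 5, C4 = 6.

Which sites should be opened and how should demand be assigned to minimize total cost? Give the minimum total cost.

Open {F2}: C1→F2 10·12=120, C2→F2 4·8=32, C3→F2 8·5=40, C4→F2 3·6=18.
Loads: F2 carries 31/34. Service 210; fixed 102; total 312.
Next best feasible plan costs 427.

Minimum total cost: 312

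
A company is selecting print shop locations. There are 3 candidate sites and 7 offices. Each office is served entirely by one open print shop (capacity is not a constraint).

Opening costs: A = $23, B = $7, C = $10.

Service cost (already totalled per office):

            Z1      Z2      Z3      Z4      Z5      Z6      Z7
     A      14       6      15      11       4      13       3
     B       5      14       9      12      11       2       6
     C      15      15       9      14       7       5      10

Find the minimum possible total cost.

For any fixed open set, each office goes to its cheapest open site; total = fixed + service.
{B}: Z1→B 5, Z2→B 14, Z3→B 9, Z4→B 12, Z5→B 11, Z6→B 2, Z7→B 6. Service 59; fixed 7; total 66.
{A, B}: Z1→B 5, Z2→A 6, Z3→B 9, Z4→A 11, Z5→A 4, Z6→B 2, Z7→A 3. Service 40; fixed 30; total 70.
{B, C}: service 55 + fixed 17 = 72
{A, B, C}: service 40 + fixed 40 = 80
No other subset beats 66.

Minimum total cost: 66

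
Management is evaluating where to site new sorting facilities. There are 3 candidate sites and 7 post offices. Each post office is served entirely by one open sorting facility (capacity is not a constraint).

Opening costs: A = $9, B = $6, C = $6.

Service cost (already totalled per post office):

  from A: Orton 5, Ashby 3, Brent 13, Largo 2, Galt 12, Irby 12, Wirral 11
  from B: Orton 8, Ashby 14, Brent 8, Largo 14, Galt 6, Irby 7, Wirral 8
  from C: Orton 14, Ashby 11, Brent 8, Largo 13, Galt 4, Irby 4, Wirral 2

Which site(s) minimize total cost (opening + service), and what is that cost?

For any fixed open set, each post office goes to its cheapest open site; total = fixed + service.
{A, C}: Orton→A 5, Ashby→A 3, Brent→C 8, Largo→A 2, Galt→C 4, Irby→C 4, Wirral→C 2. Service 28; fixed 15; total 43.
{A, B, C}: service 28 + fixed 21 = 49
{A, B}: service 39 + fixed 15 = 54
{B}: Orton→B 8, Ashby→B 14, Brent→B 8, Largo→B 14, Galt→B 6, Irby→B 7, Wirral→B 8. Service 65; fixed 6; total 71.
No other subset beats 43.

Open A and C; minimum total cost 43.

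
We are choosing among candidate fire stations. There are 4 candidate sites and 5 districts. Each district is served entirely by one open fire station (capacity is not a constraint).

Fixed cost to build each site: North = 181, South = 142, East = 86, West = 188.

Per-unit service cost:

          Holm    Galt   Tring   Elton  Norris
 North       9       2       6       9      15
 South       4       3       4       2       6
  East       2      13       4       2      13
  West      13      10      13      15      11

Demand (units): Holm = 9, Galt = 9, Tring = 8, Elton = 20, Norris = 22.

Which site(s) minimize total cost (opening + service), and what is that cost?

Open South only; minimum total cost 409.

For any fixed open set, each district goes to its cheapest open site; total = fixed + service.
{South}: Holm→South 4·9=36, Galt→South 3·9=27, Tring→South 4·8=32, Elton→South 2·20=40, Norris→South 6·22=132. Service 267; fixed 142; total 409.
{South, East}: Holm→East 2·9=18, Galt→South 3·9=27, Tring→South 4·8=32, Elton→South 2·20=40, Norris→South 6·22=132. Service 249; fixed 228; total 477.
{East}: service 493 + fixed 86 = 579
{North, South, East, West}: service 240 + fixed 597 = 837
No other subset beats 409.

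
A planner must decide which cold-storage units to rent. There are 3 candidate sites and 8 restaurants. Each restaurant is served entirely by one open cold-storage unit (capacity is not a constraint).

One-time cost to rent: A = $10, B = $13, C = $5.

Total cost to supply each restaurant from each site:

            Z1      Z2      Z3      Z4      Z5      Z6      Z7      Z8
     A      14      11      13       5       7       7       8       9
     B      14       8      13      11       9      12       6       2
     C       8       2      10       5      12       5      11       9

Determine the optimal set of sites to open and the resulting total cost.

For any fixed open set, each restaurant goes to its cheapest open site; total = fixed + service.
{B, C}: Z1→C 8, Z2→C 2, Z3→C 10, Z4→C 5, Z5→B 9, Z6→C 5, Z7→B 6, Z8→B 2. Service 47; fixed 18; total 65.
{C}: service 62 + fixed 5 = 67
{A, C}: Z1→C 8, Z2→C 2, Z3→C 10, Z4→A 5, Z5→A 7, Z6→C 5, Z7→A 8, Z8→A 9. Service 54; fixed 15; total 69.
{A, B, C}: service 45 + fixed 28 = 73
No other subset beats 65.

Open B and C; minimum total cost 65.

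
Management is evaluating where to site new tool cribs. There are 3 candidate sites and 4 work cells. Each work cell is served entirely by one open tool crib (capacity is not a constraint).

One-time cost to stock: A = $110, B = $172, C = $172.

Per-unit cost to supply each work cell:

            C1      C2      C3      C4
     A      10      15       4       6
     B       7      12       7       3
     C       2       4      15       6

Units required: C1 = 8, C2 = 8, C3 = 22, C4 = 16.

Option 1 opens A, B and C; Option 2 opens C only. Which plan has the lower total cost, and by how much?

Option 1: {A, B, C}: C1→C 2·8=16, C2→C 4·8=32, C3→A 4·22=88, C4→B 3·16=48. Service 184; fixed 454; total 638.
Option 2: {C}: C1→C 2·8=16, C2→C 4·8=32, C3→C 15·22=330, C4→C 6·16=96. Service 474; fixed 172; total 646.
Difference: |638 − 646| = 8.

Option 1 is cheaper by 8.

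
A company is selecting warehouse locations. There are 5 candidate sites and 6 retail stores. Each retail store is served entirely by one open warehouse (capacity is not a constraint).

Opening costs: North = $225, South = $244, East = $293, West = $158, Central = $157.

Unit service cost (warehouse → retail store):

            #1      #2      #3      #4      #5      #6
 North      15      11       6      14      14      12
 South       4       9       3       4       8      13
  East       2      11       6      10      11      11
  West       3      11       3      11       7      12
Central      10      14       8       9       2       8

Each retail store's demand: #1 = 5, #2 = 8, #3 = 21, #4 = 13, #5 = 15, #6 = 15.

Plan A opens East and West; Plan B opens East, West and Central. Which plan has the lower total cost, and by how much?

Plan A: {East, West}: #1→East 2·5=10, #2→East 11·8=88, #3→West 3·21=63, #4→East 10·13=130, #5→West 7·15=105, #6→East 11·15=165. Service 561; fixed 451; total 1012.
Plan B: {East, West, Central}: #1→East 2·5=10, #2→East 11·8=88, #3→West 3·21=63, #4→Central 9·13=117, #5→Central 2·15=30, #6→Central 8·15=120. Service 428; fixed 608; total 1036.
Difference: |1012 − 1036| = 24.

Plan A is cheaper by 24.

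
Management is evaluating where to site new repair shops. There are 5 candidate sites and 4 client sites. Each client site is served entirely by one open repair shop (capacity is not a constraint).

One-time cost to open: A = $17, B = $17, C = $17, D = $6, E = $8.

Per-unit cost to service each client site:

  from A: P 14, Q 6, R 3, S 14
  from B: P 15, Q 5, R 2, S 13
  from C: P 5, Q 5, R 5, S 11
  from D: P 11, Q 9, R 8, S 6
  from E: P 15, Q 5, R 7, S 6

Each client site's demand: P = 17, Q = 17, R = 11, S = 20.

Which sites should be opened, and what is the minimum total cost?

Open B, C and D; minimum total cost 352.

For any fixed open set, each client site goes to its cheapest open site; total = fixed + service.
{B, C, D}: P→C 5·17=85, Q→B 5·17=85, R→B 2·11=22, S→D 6·20=120. Service 312; fixed 40; total 352.
{B, C, E}: service 312 + fixed 42 = 354
{B, C, D, E}: P→C 5·17=85, Q→B 5·17=85, R→B 2·11=22, S→D 6·20=120. Service 312; fixed 48; total 360.
{A, B, C, D, E}: service 312 + fixed 65 = 377
No other subset beats 352.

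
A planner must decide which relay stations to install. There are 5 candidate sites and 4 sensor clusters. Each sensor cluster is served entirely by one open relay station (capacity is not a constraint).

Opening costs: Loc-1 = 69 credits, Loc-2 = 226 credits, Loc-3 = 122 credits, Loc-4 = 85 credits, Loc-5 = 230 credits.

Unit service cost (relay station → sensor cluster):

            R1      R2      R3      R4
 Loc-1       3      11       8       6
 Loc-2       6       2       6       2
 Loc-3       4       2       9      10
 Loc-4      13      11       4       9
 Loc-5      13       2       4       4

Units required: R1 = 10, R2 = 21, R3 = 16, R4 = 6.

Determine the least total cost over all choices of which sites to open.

For any fixed open set, each sensor cluster goes to its cheapest open site; total = fixed + service.
{Loc-3, Loc-4}: R1→Loc-3 4·10=40, R2→Loc-3 2·21=42, R3→Loc-4 4·16=64, R4→Loc-4 9·6=54. Service 200; fixed 207; total 407.
{Loc-3}: R1→Loc-3 4·10=40, R2→Loc-3 2·21=42, R3→Loc-3 9·16=144, R4→Loc-3 10·6=60. Service 286; fixed 122; total 408.
{Loc-1, Loc-3}: service 236 + fixed 191 = 427
{Loc-1, Loc-2, Loc-3, Loc-4, Loc-5}: R1→Loc-1 3·10=30, R2→Loc-2 2·21=42, R3→Loc-4 4·16=64, R4→Loc-2 2·6=12. Service 148; fixed 732; total 880.
No other subset beats 407.

Minimum total cost: 407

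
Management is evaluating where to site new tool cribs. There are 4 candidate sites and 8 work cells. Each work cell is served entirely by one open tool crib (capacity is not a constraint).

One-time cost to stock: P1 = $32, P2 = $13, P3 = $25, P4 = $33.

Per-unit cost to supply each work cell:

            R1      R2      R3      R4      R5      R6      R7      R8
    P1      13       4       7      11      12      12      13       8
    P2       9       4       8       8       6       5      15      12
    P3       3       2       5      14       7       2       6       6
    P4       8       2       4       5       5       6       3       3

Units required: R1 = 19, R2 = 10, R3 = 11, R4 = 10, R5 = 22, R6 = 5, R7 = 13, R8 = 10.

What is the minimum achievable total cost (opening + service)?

Minimum total cost: 418

For any fixed open set, each work cell goes to its cheapest open site; total = fixed + service.
{P3, P4}: R1→P3 3·19=57, R2→P3 2·10=20, R3→P4 4·11=44, R4→P4 5·10=50, R5→P4 5·22=110, R6→P3 2·5=10, R7→P4 3·13=39, R8→P4 3·10=30. Service 360; fixed 58; total 418.
{P2, P3, P4}: R1→P3 3·19=57, R2→P3 2·10=20, R3→P4 4·11=44, R4→P4 5·10=50, R5→P4 5·22=110, R6→P3 2·5=10, R7→P4 3·13=39, R8→P4 3·10=30. Service 360; fixed 71; total 431.
{P1, P3, P4}: R1→P3 3·19=57, R2→P3 2·10=20, R3→P4 4·11=44, R4→P4 5·10=50, R5→P4 5·22=110, R6→P3 2·5=10, R7→P4 3·13=39, R8→P4 3·10=30. Service 360; fixed 90; total 450.
{P1, P2, P3, P4}: service 360 + fixed 103 = 463
(All 15 nonempty subsets were checked; P3 and P4 is lowest.)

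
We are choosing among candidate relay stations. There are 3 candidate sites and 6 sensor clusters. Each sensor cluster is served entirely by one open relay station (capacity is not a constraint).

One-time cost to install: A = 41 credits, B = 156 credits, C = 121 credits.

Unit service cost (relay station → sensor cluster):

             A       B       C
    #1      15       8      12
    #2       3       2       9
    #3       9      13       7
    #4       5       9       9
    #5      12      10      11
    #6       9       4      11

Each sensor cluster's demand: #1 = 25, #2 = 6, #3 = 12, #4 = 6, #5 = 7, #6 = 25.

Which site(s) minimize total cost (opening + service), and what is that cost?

Open A and B; minimum total cost 717.

For any fixed open set, each sensor cluster goes to its cheapest open site; total = fixed + service.
{A, B}: #1→B 8·25=200, #2→B 2·6=12, #3→A 9·12=108, #4→A 5·6=30, #5→B 10·7=70, #6→B 4·25=100. Service 520; fixed 197; total 717.
{B}: service 592 + fixed 156 = 748
{B, C}: service 520 + fixed 277 = 797
{A, B, C}: service 496 + fixed 318 = 814
No other subset beats 717.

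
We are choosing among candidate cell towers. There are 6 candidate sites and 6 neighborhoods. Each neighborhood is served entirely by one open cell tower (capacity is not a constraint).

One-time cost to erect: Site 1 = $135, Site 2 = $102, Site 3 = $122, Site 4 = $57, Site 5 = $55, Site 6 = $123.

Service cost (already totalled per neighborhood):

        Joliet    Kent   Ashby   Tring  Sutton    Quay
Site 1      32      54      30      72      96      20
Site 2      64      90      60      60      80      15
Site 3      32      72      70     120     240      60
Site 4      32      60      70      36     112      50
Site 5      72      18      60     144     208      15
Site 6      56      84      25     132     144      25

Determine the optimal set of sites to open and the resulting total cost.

For any fixed open set, each neighborhood goes to its cheapest open site; total = fixed + service.
{Site 4, Site 5}: Joliet→Site 4 32, Kent→Site 5 18, Ashby→Site 5 60, Tring→Site 4 36, Sutton→Site 4 112, Quay→Site 5 15. Service 273; fixed 112; total 385.
{Site 4}: Joliet→Site 4 32, Kent→Site 4 60, Ashby→Site 4 70, Tring→Site 4 36, Sutton→Site 4 112, Quay→Site 4 50. Service 360; fixed 57; total 417.
{Site 1}: service 304 + fixed 135 = 439
{Site 1, Site 2, Site 3, Site 4, Site 5, Site 6}: Joliet→Site 1 32, Kent→Site 5 18, Ashby→Site 6 25, Tring→Site 4 36, Sutton→Site 2 80, Quay→Site 2 15. Service 206; fixed 594; total 800.
No other subset beats 385.

Open Site 4 and Site 5; minimum total cost 385.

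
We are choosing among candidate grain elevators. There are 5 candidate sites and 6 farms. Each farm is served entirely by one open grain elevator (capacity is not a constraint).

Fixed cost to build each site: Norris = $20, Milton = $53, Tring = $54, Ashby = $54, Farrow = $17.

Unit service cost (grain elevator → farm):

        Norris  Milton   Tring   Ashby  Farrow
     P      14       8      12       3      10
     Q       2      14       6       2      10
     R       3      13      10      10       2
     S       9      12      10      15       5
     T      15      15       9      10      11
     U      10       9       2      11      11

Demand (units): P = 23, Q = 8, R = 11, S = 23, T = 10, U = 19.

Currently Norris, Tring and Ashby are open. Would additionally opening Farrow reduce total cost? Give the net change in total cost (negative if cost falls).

Yes — net change −86 (cost falls by 86).

Current service cost with {Norris, Tring, Ashby}: 453.
Adding Farrow: each farm re-picks its cheapest; new service cost 350, saving 103.
Extra fixed cost: 17. Net change = 17 − 103 = -86.
(Totals: 581 → 495.)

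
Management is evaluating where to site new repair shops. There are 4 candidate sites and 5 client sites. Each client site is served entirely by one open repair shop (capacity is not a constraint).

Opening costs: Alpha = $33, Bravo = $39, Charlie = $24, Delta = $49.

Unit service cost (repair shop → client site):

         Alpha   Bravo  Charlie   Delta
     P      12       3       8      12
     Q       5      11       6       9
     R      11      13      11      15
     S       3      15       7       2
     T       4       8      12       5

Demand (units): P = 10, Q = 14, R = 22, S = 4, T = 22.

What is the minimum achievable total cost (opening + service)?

For any fixed open set, each client site goes to its cheapest open site; total = fixed + service.
{Alpha, Bravo}: P→Bravo 3·10=30, Q→Alpha 5·14=70, R→Alpha 11·22=242, S→Alpha 3·4=12, T→Alpha 4·22=88. Service 442; fixed 72; total 514.
{Alpha, Bravo, Charlie}: P→Bravo 3·10=30, Q→Alpha 5·14=70, R→Alpha 11·22=242, S→Alpha 3·4=12, T→Alpha 4·22=88. Service 442; fixed 96; total 538.
{Alpha, Charlie}: service 492 + fixed 57 = 549
{Alpha, Bravo, Charlie, Delta}: P→Bravo 3·10=30, Q→Alpha 5·14=70, R→Alpha 11·22=242, S→Delta 2·4=8, T→Alpha 4·22=88. Service 438; fixed 145; total 583.
No other subset beats 514.

Minimum total cost: 514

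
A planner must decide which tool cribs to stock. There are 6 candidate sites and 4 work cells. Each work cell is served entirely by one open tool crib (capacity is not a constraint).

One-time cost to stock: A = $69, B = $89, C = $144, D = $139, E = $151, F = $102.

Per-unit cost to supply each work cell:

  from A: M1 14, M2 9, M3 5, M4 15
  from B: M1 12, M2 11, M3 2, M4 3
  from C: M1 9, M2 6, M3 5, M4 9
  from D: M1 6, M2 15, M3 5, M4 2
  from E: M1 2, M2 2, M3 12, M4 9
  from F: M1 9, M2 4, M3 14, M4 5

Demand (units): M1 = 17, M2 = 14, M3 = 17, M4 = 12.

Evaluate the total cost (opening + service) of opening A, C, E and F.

Each work cell is assigned to its cheapest site among the open ones.
{A, C, E, F}: M1→E 2·17=34, M2→E 2·14=28, M3→A 5·17=85, M4→F 5·12=60. Service 207; fixed 466; total 673.

Total cost: 673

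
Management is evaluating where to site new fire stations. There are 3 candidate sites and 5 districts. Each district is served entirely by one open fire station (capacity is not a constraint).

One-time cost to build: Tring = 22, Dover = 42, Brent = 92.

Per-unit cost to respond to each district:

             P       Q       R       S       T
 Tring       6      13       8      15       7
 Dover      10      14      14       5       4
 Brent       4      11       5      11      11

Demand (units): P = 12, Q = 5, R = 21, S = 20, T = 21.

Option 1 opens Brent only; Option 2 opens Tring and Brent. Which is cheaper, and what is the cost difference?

Option 2 is cheaper by 62.

Option 1: {Brent}: P→Brent 4·12=48, Q→Brent 11·5=55, R→Brent 5·21=105, S→Brent 11·20=220, T→Brent 11·21=231. Service 659; fixed 92; total 751.
Option 2: {Tring, Brent}: P→Brent 4·12=48, Q→Brent 11·5=55, R→Brent 5·21=105, S→Brent 11·20=220, T→Tring 7·21=147. Service 575; fixed 114; total 689.
Difference: |751 − 689| = 62.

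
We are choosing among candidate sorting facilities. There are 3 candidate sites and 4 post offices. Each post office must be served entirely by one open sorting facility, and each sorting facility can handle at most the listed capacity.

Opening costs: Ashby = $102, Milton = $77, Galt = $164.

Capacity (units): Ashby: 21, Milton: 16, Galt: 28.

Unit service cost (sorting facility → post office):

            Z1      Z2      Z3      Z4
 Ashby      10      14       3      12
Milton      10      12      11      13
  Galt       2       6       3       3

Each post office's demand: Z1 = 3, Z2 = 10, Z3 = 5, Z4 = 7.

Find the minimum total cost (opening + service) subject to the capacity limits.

Minimum total cost: 266

Open {Galt}: Z1→Galt 2·3=6, Z2→Galt 6·10=60, Z3→Galt 3·5=15, Z4→Galt 3·7=21.
Loads: Galt carries 25/28. Service 102; fixed 164; total 266.
Next best feasible plan costs 343.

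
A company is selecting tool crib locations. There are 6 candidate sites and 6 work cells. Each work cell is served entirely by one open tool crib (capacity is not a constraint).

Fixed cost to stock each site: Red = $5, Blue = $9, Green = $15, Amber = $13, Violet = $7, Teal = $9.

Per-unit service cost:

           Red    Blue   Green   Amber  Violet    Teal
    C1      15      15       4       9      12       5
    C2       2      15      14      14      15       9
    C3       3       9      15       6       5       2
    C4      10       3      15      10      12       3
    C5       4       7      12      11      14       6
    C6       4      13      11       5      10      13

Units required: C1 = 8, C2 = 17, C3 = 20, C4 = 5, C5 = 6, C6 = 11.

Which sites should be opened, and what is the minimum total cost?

For any fixed open set, each work cell goes to its cheapest open site; total = fixed + service.
{Red, Teal}: C1→Teal 5·8=40, C2→Red 2·17=34, C3→Teal 2·20=40, C4→Teal 3·5=15, C5→Red 4·6=24, C6→Red 4·11=44. Service 197; fixed 14; total 211.
{Red, Green, Teal}: service 189 + fixed 29 = 218
{Red, Violet, Teal}: service 197 + fixed 21 = 218
{Red, Blue, Green, Amber, Violet, Teal}: service 189 + fixed 58 = 247
No other subset beats 211.

Open Red and Teal; minimum total cost 211.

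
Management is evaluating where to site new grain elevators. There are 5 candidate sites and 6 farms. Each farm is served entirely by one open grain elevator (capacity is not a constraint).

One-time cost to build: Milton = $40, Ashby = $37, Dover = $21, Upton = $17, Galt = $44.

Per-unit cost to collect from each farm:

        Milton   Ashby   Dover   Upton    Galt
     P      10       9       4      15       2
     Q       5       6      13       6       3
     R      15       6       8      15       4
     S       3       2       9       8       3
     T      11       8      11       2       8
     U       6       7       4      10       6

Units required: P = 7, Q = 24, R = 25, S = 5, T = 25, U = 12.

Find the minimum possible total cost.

For any fixed open set, each farm goes to its cheapest open site; total = fixed + service.
{Dover, Upton, Galt}: P→Galt 2·7=14, Q→Galt 3·24=72, R→Galt 4·25=100, S→Galt 3·5=15, T→Upton 2·25=50, U→Dover 4·12=48. Service 299; fixed 82; total 381.
{Upton, Galt}: P→Galt 2·7=14, Q→Galt 3·24=72, R→Galt 4·25=100, S→Galt 3·5=15, T→Upton 2·25=50, U→Galt 6·12=72. Service 323; fixed 61; total 384.
{Ashby, Dover, Upton, Galt}: service 294 + fixed 119 = 413
{Milton, Ashby, Dover, Upton, Galt}: service 294 + fixed 159 = 453
No other subset beats 381.

Minimum total cost: 381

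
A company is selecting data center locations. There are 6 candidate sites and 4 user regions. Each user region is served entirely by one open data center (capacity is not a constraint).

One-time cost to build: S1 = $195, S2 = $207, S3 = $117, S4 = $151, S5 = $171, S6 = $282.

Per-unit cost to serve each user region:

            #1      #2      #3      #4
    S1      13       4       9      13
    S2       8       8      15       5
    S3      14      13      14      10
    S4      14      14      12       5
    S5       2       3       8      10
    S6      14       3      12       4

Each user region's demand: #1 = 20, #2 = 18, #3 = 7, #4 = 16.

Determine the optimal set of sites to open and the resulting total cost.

Open S5 only; minimum total cost 481.

For any fixed open set, each user region goes to its cheapest open site; total = fixed + service.
{S5}: #1→S5 2·20=40, #2→S5 3·18=54, #3→S5 8·7=56, #4→S5 10·16=160. Service 310; fixed 171; total 481.
{S4, S5}: service 230 + fixed 322 = 552
{S3, S5}: #1→S5 2·20=40, #2→S5 3·18=54, #3→S5 8·7=56, #4→S3 10·16=160. Service 310; fixed 288; total 598.
{S1, S2, S3, S4, S5, S6}: #1→S5 2·20=40, #2→S5 3·18=54, #3→S5 8·7=56, #4→S6 4·16=64. Service 214; fixed 1123; total 1337.
No other subset beats 481.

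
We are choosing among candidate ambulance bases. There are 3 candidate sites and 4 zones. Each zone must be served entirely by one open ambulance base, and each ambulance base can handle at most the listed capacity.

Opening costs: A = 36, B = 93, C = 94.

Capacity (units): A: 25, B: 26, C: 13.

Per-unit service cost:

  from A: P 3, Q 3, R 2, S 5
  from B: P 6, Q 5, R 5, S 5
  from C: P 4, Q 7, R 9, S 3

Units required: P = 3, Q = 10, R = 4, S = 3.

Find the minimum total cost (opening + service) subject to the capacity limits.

Minimum total cost: 98

Open {A}: P→A 3·3=9, Q→A 3·10=30, R→A 2·4=8, S→A 5·3=15.
Loads: A carries 20/25. Service 62; fixed 36; total 98.
Next best feasible plan costs 186.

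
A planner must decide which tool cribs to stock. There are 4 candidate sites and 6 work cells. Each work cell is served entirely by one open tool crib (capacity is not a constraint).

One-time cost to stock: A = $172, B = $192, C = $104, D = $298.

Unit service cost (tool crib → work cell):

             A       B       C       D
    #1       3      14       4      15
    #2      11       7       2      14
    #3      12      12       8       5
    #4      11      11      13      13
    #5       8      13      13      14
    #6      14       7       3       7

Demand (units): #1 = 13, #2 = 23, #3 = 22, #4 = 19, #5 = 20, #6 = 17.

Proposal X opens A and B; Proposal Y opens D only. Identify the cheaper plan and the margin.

Proposal X is cheaper by 255.

Proposal X: {A, B}: #1→A 3·13=39, #2→B 7·23=161, #3→A 12·22=264, #4→A 11·19=209, #5→A 8·20=160, #6→B 7·17=119. Service 952; fixed 364; total 1316.
Proposal Y: {D}: #1→D 15·13=195, #2→D 14·23=322, #3→D 5·22=110, #4→D 13·19=247, #5→D 14·20=280, #6→D 7·17=119. Service 1273; fixed 298; total 1571.
Difference: |1316 − 1571| = 255.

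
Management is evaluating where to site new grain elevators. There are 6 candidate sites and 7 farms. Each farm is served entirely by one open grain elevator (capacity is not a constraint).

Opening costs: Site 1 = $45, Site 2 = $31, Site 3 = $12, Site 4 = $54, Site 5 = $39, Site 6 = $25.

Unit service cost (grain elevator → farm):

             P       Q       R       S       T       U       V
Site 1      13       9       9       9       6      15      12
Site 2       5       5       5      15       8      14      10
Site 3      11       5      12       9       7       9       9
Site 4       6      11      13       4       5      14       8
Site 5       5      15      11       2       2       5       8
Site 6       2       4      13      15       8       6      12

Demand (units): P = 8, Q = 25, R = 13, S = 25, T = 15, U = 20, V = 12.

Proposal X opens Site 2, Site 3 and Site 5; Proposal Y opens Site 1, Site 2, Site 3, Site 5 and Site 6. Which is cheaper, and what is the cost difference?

Proposal X is cheaper by 21.

Proposal X: {Site 2, Site 3, Site 5}: P→Site 2 5·8=40, Q→Site 2 5·25=125, R→Site 2 5·13=65, S→Site 5 2·25=50, T→Site 5 2·15=30, U→Site 5 5·20=100, V→Site 5 8·12=96. Service 506; fixed 82; total 588.
Proposal Y: {Site 1, Site 2, Site 3, Site 5, Site 6}: P→Site 6 2·8=16, Q→Site 6 4·25=100, R→Site 2 5·13=65, S→Site 5 2·25=50, T→Site 5 2·15=30, U→Site 5 5·20=100, V→Site 5 8·12=96. Service 457; fixed 152; total 609.
Difference: |588 − 609| = 21.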